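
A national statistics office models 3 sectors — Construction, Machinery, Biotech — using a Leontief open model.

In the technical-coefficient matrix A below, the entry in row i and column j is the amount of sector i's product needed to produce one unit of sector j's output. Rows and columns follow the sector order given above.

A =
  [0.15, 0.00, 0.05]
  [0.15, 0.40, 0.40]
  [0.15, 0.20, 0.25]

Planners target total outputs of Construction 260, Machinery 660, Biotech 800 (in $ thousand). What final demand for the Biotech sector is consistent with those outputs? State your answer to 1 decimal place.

d_3 = 429.0

I − A =
  [   0.85     0.00    -0.05]
  [  -0.15     0.60    -0.40]
  [  -0.15    -0.20     0.75]
d = (I − A) x:
  d_1 = (+0.85)·260 + (+0.00)·660 + (-0.05)·800 = 181.0
  d_2 = (-0.15)·260 + (+0.60)·660 + (-0.40)·800 = 37.0
  d_3 = (-0.15)·260 + (-0.20)·660 + (+0.75)·800 = 429.0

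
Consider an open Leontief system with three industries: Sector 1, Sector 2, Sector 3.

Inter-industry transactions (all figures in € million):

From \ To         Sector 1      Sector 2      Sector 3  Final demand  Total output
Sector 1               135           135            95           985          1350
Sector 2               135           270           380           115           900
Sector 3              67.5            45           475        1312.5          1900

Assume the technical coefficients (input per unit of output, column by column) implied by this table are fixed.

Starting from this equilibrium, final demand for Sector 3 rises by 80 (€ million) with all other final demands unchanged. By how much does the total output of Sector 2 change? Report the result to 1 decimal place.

Technical coefficients a_ij = z_ij / X_j:
  a_11 = 135/1350 = 0.10, a_21 = 135/1350 = 0.10, a_31 = 67.5/1350 = 0.05
  a_12 = 135/900 = 0.15, a_22 = 270/900 = 0.30, a_32 = 45/900 = 0.05
  a_13 = 95/1900 = 0.05, a_23 = 380/1900 = 0.20, a_33 = 475/1900 = 0.25
I − A =
  [   0.90    -0.15    -0.05]
  [  -0.10     0.70    -0.20]
  [  -0.05    -0.05     0.75]
Cofactors of I−A, C_ij = (−1)^(i+j)·(minor ij) (rows/columns in the sector order above):
  C_11 = (0.70)(0.75) − (-0.20)(-0.05) = 0.5150
  C_12 = −[(-0.10)(0.75) − (-0.20)(-0.05)] = 0.0850
  C_13 = (-0.10)(-0.05) − (0.70)(-0.05) = 0.0400
  C_21 = −[(-0.15)(0.75) − (-0.05)(-0.05)] = 0.1150
  C_22 = (0.90)(0.75) − (-0.05)(-0.05) = 0.6725
  C_23 = −[(0.90)(-0.05) − (-0.15)(-0.05)] = 0.0525
  C_31 = (-0.15)(-0.20) − (-0.05)(0.70) = 0.0650
  C_32 = −[(0.90)(-0.20) − (-0.05)(-0.10)] = 0.1850
  C_33 = (0.90)(0.70) − (-0.15)(-0.10) = 0.6150
det(I−A) = Σ_j (I−A)_1j·C_1j = (0.90)(0.5150) + (-0.15)(0.0850) + (-0.05)(0.0400) = 0.44875
adj(I−A) = Cᵀ =
  [ 0.5150   0.1150   0.0650]
  [ 0.0850   0.6725   0.1850]
  [ 0.0400   0.0525   0.6150]
(I − A)⁻¹ = adj(I−A) / det(I−A) ≈
  [   1.1476     0.2563     0.1448]
  [   0.1894     1.4986     0.4123]
  [   0.0891     0.1170     1.3705]
Δx = (I − A)⁻¹ Δd with Δd having +80 in the Sector 3 component and 0 elsewhere.
So Δx_2 = L_23 · (+80), where L_23 = adj(I−A)_23 / det(I−A) = 0.1850 / 0.44875.
Δx_2 = 0.1850 × (+80) / 0.44875 = 14.80 / 0.44875 ≈ 33.0.

Δx_2 = 33.0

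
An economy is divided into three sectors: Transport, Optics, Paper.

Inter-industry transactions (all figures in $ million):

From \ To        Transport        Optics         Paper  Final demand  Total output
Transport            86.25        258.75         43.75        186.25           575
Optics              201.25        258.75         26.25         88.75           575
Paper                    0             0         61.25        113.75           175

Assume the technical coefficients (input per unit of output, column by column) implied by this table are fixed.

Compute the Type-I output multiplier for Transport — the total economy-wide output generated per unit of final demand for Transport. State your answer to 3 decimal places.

Technical coefficients a_ij = z_ij / X_j:
  a_11 = 86.25/575 = 0.15, a_21 = 201.25/575 = 0.35, a_31 = 0/575 = 0.00
  a_12 = 258.75/575 = 0.45, a_22 = 258.75/575 = 0.45, a_32 = 0/575 = 0.00
  a_13 = 43.75/175 = 0.25, a_23 = 26.25/175 = 0.15, a_33 = 61.25/175 = 0.35
I − A =
  [   0.85    -0.45    -0.25]
  [  -0.35     0.55    -0.15]
  [   0.00     0.00     0.65]
Cofactors of I−A, C_ij = (−1)^(i+j)·(minor ij) (rows/columns in the sector order above):
  C_11 = (0.55)(0.65) − (-0.15)(0.00) = 0.3575
  C_12 = −[(-0.35)(0.65) − (-0.15)(0.00)] = 0.2275
  C_13 = (-0.35)(0.00) − (0.55)(0.00) = 0.0000
  C_21 = −[(-0.45)(0.65) − (-0.25)(0.00)] = 0.2925
  C_22 = (0.85)(0.65) − (-0.25)(0.00) = 0.5525
  C_23 = −[(0.85)(0.00) − (-0.45)(0.00)] = 0.0000
  C_31 = (-0.45)(-0.15) − (-0.25)(0.55) = 0.2050
  C_32 = −[(0.85)(-0.15) − (-0.25)(-0.35)] = 0.2150
  C_33 = (0.85)(0.55) − (-0.45)(-0.35) = 0.3100
det(I−A) = Σ_j (I−A)_1j·C_1j = (0.85)(0.3575) + (-0.45)(0.2275) + (-0.25)(0.0000) = 0.2015
adj(I−A) = Cᵀ =
  [ 0.3575   0.2925   0.2050]
  [ 0.2275   0.5525   0.2150]
  [ 0.0000   0.0000   0.3100]
(I − A)⁻¹ = adj(I−A) / det(I−A) ≈
  [   1.7742     1.4516     1.0174]
  [   1.1290     2.7419     1.0670]
  [   0.0000     0.0000     1.5385]
The output multiplier for sector j is the column-j sum of the Leontief inverse (I − A)⁻¹ = adj(I−A) / det(I−A).
Column 1 of adj(I−A): (0.3575, 0.2275, 0.0000); det(I−A) = 0.2015.
m_1 = (0.3575 + 0.2275 + 0.0000) / 0.2015 = 0.585 / 0.2015 ≈ 2.903.

m_1 = 2.903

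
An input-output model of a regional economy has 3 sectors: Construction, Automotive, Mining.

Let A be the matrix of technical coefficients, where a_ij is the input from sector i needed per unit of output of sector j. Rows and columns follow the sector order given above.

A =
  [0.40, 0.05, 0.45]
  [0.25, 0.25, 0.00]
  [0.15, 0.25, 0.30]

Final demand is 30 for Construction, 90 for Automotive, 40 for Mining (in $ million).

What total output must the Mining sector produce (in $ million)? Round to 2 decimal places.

I − A =
  [   0.60    -0.05    -0.45]
  [  -0.25     0.75     0.00]
  [  -0.15    -0.25     0.70]
Cofactors of I−A, C_ij = (−1)^(i+j)·(minor ij) (rows/columns in the sector order above):
  C_11 = (0.75)(0.70) − (0.00)(-0.25) = 0.5250
  C_12 = −[(-0.25)(0.70) − (0.00)(-0.15)] = 0.1750
  C_13 = (-0.25)(-0.25) − (0.75)(-0.15) = 0.1750
  C_21 = −[(-0.05)(0.70) − (-0.45)(-0.25)] = 0.1475
  C_22 = (0.60)(0.70) − (-0.45)(-0.15) = 0.3525
  C_23 = −[(0.60)(-0.25) − (-0.05)(-0.15)] = 0.1575
  C_31 = (-0.05)(0.00) − (-0.45)(0.75) = 0.3375
  C_32 = −[(0.60)(0.00) − (-0.45)(-0.25)] = 0.1125
  C_33 = (0.60)(0.75) − (-0.05)(-0.25) = 0.4375
det(I−A) = Σ_j (I−A)_1j·C_1j = (0.60)(0.5250) + (-0.05)(0.1750) + (-0.45)(0.1750) = 0.2275
adj(I−A) = Cᵀ =
  [ 0.5250   0.1475   0.3375]
  [ 0.1750   0.3525   0.1125]
  [ 0.1750   0.1575   0.4375]
(I − A)⁻¹ = adj(I−A) / det(I−A) ≈
  [   2.3077     0.6484     1.4835]
  [   0.7692     1.5495     0.4945]
  [   0.7692     0.6923     1.9231]
x = (I − A)⁻¹ d = adj(I−A)·d / det(I−A), with det(I−A) = 0.2275:
  x_C = (0.5250·30 + 0.1475·90 + 0.3375·40) / 0.2275 = 42.525 / 0.2275 ≈ 186.92
  x_A = (0.1750·30 + 0.3525·90 + 0.1125·40) / 0.2275 = 41.475 / 0.2275 ≈ 182.31
  x_M = (0.1750·30 + 0.1575·90 + 0.4375·40) / 0.2275 = 36.925 / 0.2275 ≈ 162.31

x_M = 162.31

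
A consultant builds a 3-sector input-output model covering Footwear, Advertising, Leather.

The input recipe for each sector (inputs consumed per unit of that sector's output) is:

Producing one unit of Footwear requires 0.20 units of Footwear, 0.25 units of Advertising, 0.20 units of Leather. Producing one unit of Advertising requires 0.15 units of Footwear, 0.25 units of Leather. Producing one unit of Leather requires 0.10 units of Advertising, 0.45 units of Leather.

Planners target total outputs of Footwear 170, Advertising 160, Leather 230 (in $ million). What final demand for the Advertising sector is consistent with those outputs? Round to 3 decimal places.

I − A =
  [   0.80    -0.15     0.00]
  [  -0.25     1.00    -0.10]
  [  -0.20    -0.25     0.55]
d = (I − A) x:
  d_F = (+0.80)·170 + (-0.15)·160 + (+0.00)·230 = 112.000
  d_A = (-0.25)·170 + (+1.00)·160 + (-0.10)·230 = 94.500
  d_L = (-0.20)·170 + (-0.25)·160 + (+0.55)·230 = 52.500

d_A = 94.500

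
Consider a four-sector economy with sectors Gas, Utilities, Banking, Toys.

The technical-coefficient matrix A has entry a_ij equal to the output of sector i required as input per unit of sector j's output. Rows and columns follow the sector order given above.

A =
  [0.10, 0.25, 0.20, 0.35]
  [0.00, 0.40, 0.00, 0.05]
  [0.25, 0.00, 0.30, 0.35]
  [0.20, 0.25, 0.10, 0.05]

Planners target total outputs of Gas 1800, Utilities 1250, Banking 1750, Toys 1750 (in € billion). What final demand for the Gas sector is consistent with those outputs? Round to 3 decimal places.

I − A =
  [   0.90    -0.25    -0.20    -0.35]
  [   0.00     0.60     0.00    -0.05]
  [  -0.25     0.00     0.70    -0.35]
  [  -0.20    -0.25    -0.10     0.95]
d = (I − A) x:
  d_1 = (+0.90)·1800 + (-0.25)·1250 + (-0.20)·1750 + (-0.35)·1750 = 345.000
  d_2 = (+0.00)·1800 + (+0.60)·1250 + (+0.00)·1750 + (-0.05)·1750 = 662.500
  d_3 = (-0.25)·1800 + (+0.00)·1250 + (+0.70)·1750 + (-0.35)·1750 = 162.500
  d_4 = (-0.20)·1800 + (-0.25)·1250 + (-0.10)·1750 + (+0.95)·1750 = 815.000

d_1 = 345.000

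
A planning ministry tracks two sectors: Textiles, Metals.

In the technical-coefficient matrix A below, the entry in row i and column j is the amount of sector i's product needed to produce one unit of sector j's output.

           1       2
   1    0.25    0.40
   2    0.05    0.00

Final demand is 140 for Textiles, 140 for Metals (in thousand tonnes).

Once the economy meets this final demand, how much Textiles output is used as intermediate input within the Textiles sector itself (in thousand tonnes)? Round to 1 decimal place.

I − A =
  [   0.75    -0.40]
  [  -0.05     1.00]
det(I−A) = (0.75)(1.00) − (-0.40)(-0.05) = 0.7300
adj(I−A) = [[1.00, 0.40], [0.05, 0.75]]
(I − A)⁻¹ = adj(I−A) / det(I−A) ≈
  [   1.3699     0.5479]
  [   0.0685     1.0274]
First solve x = (I − A)⁻¹ d = adj(I−A)·d / det(I−A); in particular x_1 = (1.00·140 + 0.40·140) / 0.7300 = 196.00 / 0.7300 ≈ 268.493.
Intermediate flow from 1 to 1: z_11 = a_11 · x_1 = 0.25 × 196.00 / 0.7300 = 49.00 / 0.7300 ≈ 67.1.

z_11 = 67.1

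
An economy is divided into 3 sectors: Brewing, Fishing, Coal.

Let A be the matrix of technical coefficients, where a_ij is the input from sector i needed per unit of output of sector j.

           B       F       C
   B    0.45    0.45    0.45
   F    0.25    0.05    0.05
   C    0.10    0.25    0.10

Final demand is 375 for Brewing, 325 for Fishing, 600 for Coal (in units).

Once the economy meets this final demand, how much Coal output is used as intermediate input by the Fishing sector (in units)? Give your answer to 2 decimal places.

z_CF = 273.79

I − A =
  [   0.55    -0.45    -0.45]
  [  -0.25     0.95    -0.05]
  [  -0.10    -0.25     0.90]
Cofactors of I−A, C_ij = (−1)^(i+j)·(minor ij) (rows/columns in the sector order above):
  C_11 = (0.95)(0.90) − (-0.05)(-0.25) = 0.8425
  C_12 = −[(-0.25)(0.90) − (-0.05)(-0.10)] = 0.2300
  C_13 = (-0.25)(-0.25) − (0.95)(-0.10) = 0.1575
  C_21 = −[(-0.45)(0.90) − (-0.45)(-0.25)] = 0.5175
  C_22 = (0.55)(0.90) − (-0.45)(-0.10) = 0.4500
  C_23 = −[(0.55)(-0.25) − (-0.45)(-0.10)] = 0.1825
  C_31 = (-0.45)(-0.05) − (-0.45)(0.95) = 0.4500
  C_32 = −[(0.55)(-0.05) − (-0.45)(-0.25)] = 0.1400
  C_33 = (0.55)(0.95) − (-0.45)(-0.25) = 0.4100
det(I−A) = Σ_j (I−A)_1j·C_1j = (0.55)(0.8425) + (-0.45)(0.2300) + (-0.45)(0.1575) = 0.2890
adj(I−A) = Cᵀ =
  [ 0.8425   0.5175   0.4500]
  [ 0.2300   0.4500   0.1400]
  [ 0.1575   0.1825   0.4100]
(I − A)⁻¹ = adj(I−A) / det(I−A) ≈
  [   2.9152     1.7907     1.5571]
  [   0.7958     1.5571     0.4844]
  [   0.5450     0.6315     1.4187]
First solve x = (I − A)⁻¹ d = adj(I−A)·d / det(I−A); in particular x_F = (0.2300·375 + 0.4500·325 + 0.1400·600) / 0.2890 = 316.50 / 0.2890 ≈ 1095.1557.
Intermediate flow from C to F: z_CF = a_CF · x_F = 0.25 × 316.50 / 0.2890 = 79.125 / 0.2890 ≈ 273.79.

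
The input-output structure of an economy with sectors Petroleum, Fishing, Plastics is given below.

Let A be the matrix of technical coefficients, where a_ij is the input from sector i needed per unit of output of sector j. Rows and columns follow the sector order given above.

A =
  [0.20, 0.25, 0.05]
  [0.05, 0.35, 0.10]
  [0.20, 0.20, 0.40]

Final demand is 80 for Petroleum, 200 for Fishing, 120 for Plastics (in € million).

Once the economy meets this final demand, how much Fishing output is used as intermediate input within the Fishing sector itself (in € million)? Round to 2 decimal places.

I − A =
  [   0.80    -0.25    -0.05]
  [  -0.05     0.65    -0.10]
  [  -0.20    -0.20     0.60]
Cofactors of I−A, C_ij = (−1)^(i+j)·(minor ij) (rows/columns in the sector order above):
  C_11 = (0.65)(0.60) − (-0.10)(-0.20) = 0.3700
  C_12 = −[(-0.05)(0.60) − (-0.10)(-0.20)] = 0.0500
  C_13 = (-0.05)(-0.20) − (0.65)(-0.20) = 0.1400
  C_21 = −[(-0.25)(0.60) − (-0.05)(-0.20)] = 0.1600
  C_22 = (0.80)(0.60) − (-0.05)(-0.20) = 0.4700
  C_23 = −[(0.80)(-0.20) − (-0.25)(-0.20)] = 0.2100
  C_31 = (-0.25)(-0.10) − (-0.05)(0.65) = 0.0575
  C_32 = −[(0.80)(-0.10) − (-0.05)(-0.05)] = 0.0825
  C_33 = (0.80)(0.65) − (-0.25)(-0.05) = 0.5075
det(I−A) = Σ_j (I−A)_1j·C_1j = (0.80)(0.3700) + (-0.25)(0.0500) + (-0.05)(0.1400) = 0.2765
adj(I−A) = Cᵀ =
  [ 0.3700   0.1600   0.0575]
  [ 0.0500   0.4700   0.0825]
  [ 0.1400   0.2100   0.5075]
(I − A)⁻¹ = adj(I−A) / det(I−A) ≈
  [   1.3382     0.5787     0.2080]
  [   0.1808     1.6998     0.2984]
  [   0.5063     0.7595     1.8354]
First solve x = (I − A)⁻¹ d = adj(I−A)·d / det(I−A); in particular x_2 = (0.0500·80 + 0.4700·200 + 0.0825·120) / 0.2765 = 107.90 / 0.2765 ≈ 390.2351.
Intermediate flow from 2 to 2: z_22 = a_22 · x_2 = 0.35 × 107.90 / 0.2765 = 37.765 / 0.2765 ≈ 136.58.

z_22 = 136.58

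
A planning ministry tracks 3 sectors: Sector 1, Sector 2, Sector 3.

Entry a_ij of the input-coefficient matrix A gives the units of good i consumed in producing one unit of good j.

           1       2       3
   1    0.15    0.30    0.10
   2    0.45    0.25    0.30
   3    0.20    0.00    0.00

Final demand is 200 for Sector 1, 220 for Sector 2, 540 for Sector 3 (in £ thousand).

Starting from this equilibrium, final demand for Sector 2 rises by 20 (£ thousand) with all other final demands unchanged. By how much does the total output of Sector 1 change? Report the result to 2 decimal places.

I − A =
  [   0.85    -0.30    -0.10]
  [  -0.45     0.75    -0.30]
  [  -0.20     0.00     1.00]
Cofactors of I−A, C_ij = (−1)^(i+j)·(minor ij) (rows/columns in the sector order above):
  C_11 = (0.75)(1.00) − (-0.30)(0.00) = 0.7500
  C_12 = −[(-0.45)(1.00) − (-0.30)(-0.20)] = 0.5100
  C_13 = (-0.45)(0.00) − (0.75)(-0.20) = 0.1500
  C_21 = −[(-0.30)(1.00) − (-0.10)(0.00)] = 0.3000
  C_22 = (0.85)(1.00) − (-0.10)(-0.20) = 0.8300
  C_23 = −[(0.85)(0.00) − (-0.30)(-0.20)] = 0.0600
  C_31 = (-0.30)(-0.30) − (-0.10)(0.75) = 0.1650
  C_32 = −[(0.85)(-0.30) − (-0.10)(-0.45)] = 0.3000
  C_33 = (0.85)(0.75) − (-0.30)(-0.45) = 0.5025
det(I−A) = Σ_j (I−A)_1j·C_1j = (0.85)(0.7500) + (-0.30)(0.5100) + (-0.10)(0.1500) = 0.4695
adj(I−A) = Cᵀ =
  [ 0.7500   0.3000   0.1650]
  [ 0.5100   0.8300   0.3000]
  [ 0.1500   0.0600   0.5025]
(I − A)⁻¹ = adj(I−A) / det(I−A) ≈
  [   1.5974     0.6390     0.3514]
  [   1.0863     1.7678     0.6390]
  [   0.3195     0.1278     1.0703]
Δx = (I − A)⁻¹ Δd with Δd having +20 in the Sector 2 component and 0 elsewhere.
So Δx_1 = L_12 · (+20), where L_12 = adj(I−A)_12 / det(I−A) = 0.3000 / 0.4695.
Δx_1 = 0.3000 × (+20) / 0.4695 = 6.00 / 0.4695 ≈ 12.78.

Δx_1 = 12.78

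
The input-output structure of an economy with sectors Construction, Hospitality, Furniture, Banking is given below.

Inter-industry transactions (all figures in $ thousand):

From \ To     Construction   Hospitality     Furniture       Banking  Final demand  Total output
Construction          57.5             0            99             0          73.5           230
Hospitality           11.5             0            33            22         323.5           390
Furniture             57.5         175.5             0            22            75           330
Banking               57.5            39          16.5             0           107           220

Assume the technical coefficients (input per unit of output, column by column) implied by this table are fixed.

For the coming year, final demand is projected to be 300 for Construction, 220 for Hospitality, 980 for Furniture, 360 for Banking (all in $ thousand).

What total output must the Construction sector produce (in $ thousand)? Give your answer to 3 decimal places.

x_1 = 1012.395

Technical coefficients a_ij = z_ij / X_j:
  a_11 = 57.5/230 = 0.25, a_21 = 11.5/230 = 0.05, a_31 = 57.5/230 = 0.25, a_41 = 57.5/230 = 0.25
  a_12 = 0/390 = 0.00, a_22 = 0/390 = 0.00, a_32 = 175.5/390 = 0.45, a_42 = 39/390 = 0.10
  a_13 = 99/330 = 0.30, a_23 = 33/330 = 0.10, a_33 = 0/330 = 0.00, a_43 = 16.5/330 = 0.05
  a_14 = 0/220 = 0.00, a_24 = 22/220 = 0.10, a_34 = 22/220 = 0.10, a_44 = 0/220 = 0.00
I − A =
  [   0.75     0.00    -0.30     0.00]
  [  -0.05     1.00    -0.10    -0.10]
  [  -0.25    -0.45     1.00    -0.10]
  [  -0.25    -0.10    -0.05     1.00]
Compute the cofactors C_ij = (−1)^(i+j)·(3×3 minor ij) of I−A; the adjugate is their transpose:
adj(I−A) = Cᵀ =
  [ 0.936750   0.138000   0.297000   0.043500]
  [ 0.103500   0.663750   0.101250   0.076500]
  [ 0.306750   0.345000   0.742500   0.108750]
  [ 0.259875   0.118125   0.121500   0.634500]
det(I−A) = Σ_j (I−A)_1j·C_1j = (0.75)(0.936750) + (0.00)(0.103500) + (-0.30)(0.306750) + (0.00)(0.259875) = 0.6105375
(I − A)⁻¹ = adj(I−A) / det(I−A) ≈
  [   1.5343     0.2260     0.4865     0.0712]
  [   0.1695     1.0872     0.1658     0.1253]
  [   0.5024     0.5651     1.2161     0.1781]
  [   0.4256     0.1935     0.1990     1.0392]
x = (I − A)⁻¹ d = adj(I−A)·d / det(I−A), with det(I−A) = 0.6105375:
  x_1 = (0.936750·300 + 0.138000·220 + 0.297000·980 + 0.043500·360) / 0.6105375 = 618.105 / 0.6105375 ≈ 1012.395
  x_2 = (0.103500·300 + 0.663750·220 + 0.101250·980 + 0.076500·360) / 0.6105375 = 303.84 / 0.6105375 ≈ 497.660
  x_3 = (0.306750·300 + 0.345000·220 + 0.742500·980 + 0.108750·360) / 0.6105375 = 934.725 / 0.6105375 ≈ 1530.987
  x_4 = (0.259875·300 + 0.118125·220 + 0.121500·980 + 0.634500·360) / 0.6105375 = 451.44 / 0.6105375 ≈ 739.414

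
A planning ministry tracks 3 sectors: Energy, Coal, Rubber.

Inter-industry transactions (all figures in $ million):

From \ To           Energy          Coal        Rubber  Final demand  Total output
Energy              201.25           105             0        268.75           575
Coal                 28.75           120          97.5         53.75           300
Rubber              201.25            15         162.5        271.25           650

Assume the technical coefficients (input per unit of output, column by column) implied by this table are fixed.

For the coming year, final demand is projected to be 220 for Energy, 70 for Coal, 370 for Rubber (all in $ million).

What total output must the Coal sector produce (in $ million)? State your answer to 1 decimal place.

x_2 = 351.4

Technical coefficients a_ij = z_ij / X_j:
  a_11 = 201.25/575 = 0.35, a_21 = 28.75/575 = 0.05, a_31 = 201.25/575 = 0.35
  a_12 = 105/300 = 0.35, a_22 = 120/300 = 0.40, a_32 = 15/300 = 0.05
  a_13 = 0/650 = 0.00, a_23 = 97.5/650 = 0.15, a_33 = 162.5/650 = 0.25
I − A =
  [   0.65    -0.35     0.00]
  [  -0.05     0.60    -0.15]
  [  -0.35    -0.05     0.75]
Cofactors of I−A, C_ij = (−1)^(i+j)·(minor ij) (rows/columns in the sector order above):
  C_11 = (0.60)(0.75) − (-0.15)(-0.05) = 0.4425
  C_12 = −[(-0.05)(0.75) − (-0.15)(-0.35)] = 0.0900
  C_13 = (-0.05)(-0.05) − (0.60)(-0.35) = 0.2125
  C_21 = −[(-0.35)(0.75) − (0.00)(-0.05)] = 0.2625
  C_22 = (0.65)(0.75) − (0.00)(-0.35) = 0.4875
  C_23 = −[(0.65)(-0.05) − (-0.35)(-0.35)] = 0.1550
  C_31 = (-0.35)(-0.15) − (0.00)(0.60) = 0.0525
  C_32 = −[(0.65)(-0.15) − (0.00)(-0.05)] = 0.0975
  C_33 = (0.65)(0.60) − (-0.35)(-0.05) = 0.3725
det(I−A) = Σ_j (I−A)_1j·C_1j = (0.65)(0.4425) + (-0.35)(0.0900) + (0.00)(0.2125) = 0.256125
adj(I−A) = Cᵀ =
  [ 0.4425   0.2625   0.0525]
  [ 0.0900   0.4875   0.0975]
  [ 0.2125   0.1550   0.3725]
(I − A)⁻¹ = adj(I−A) / det(I−A) ≈
  [   1.7277     1.0249     0.2050]
  [   0.3514     1.9034     0.3807]
  [   0.8297     0.6052     1.4544]
x = (I − A)⁻¹ d = adj(I−A)·d / det(I−A), with det(I−A) = 0.256125:
  x_1 = (0.4425·220 + 0.2625·70 + 0.0525·370) / 0.256125 = 135.15 / 0.256125 ≈ 527.7
  x_2 = (0.0900·220 + 0.4875·70 + 0.0975·370) / 0.256125 = 90.00 / 0.256125 ≈ 351.4
  x_3 = (0.2125·220 + 0.1550·70 + 0.3725·370) / 0.256125 = 195.425 / 0.256125 ≈ 763.0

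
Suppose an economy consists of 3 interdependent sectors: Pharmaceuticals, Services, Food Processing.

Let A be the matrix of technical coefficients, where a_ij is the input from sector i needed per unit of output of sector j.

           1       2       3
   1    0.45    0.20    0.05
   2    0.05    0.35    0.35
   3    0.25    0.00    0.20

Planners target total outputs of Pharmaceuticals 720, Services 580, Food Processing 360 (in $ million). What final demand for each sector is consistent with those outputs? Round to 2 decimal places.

I − A =
  [   0.55    -0.20    -0.05]
  [  -0.05     0.65    -0.35]
  [  -0.25     0.00     0.80]
d = (I − A) x:
  d_1 = (+0.55)·720 + (-0.20)·580 + (-0.05)·360 = 262.00
  d_2 = (-0.05)·720 + (+0.65)·580 + (-0.35)·360 = 215.00
  d_3 = (-0.25)·720 + (+0.00)·580 + (+0.80)·360 = 108.00

d_1 = 262.00, d_2 = 215.00, d_3 = 108.00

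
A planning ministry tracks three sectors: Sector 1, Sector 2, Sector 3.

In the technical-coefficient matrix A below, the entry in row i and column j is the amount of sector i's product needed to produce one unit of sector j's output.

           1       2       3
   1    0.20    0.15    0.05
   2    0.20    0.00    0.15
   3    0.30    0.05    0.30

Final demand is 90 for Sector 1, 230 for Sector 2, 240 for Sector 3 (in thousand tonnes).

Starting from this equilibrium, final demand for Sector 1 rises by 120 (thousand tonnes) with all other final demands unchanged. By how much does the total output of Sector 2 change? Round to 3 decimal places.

I − A =
  [   0.80    -0.15    -0.05]
  [  -0.20     1.00    -0.15]
  [  -0.30    -0.05     0.70]
Cofactors of I−A, C_ij = (−1)^(i+j)·(minor ij) (rows/columns in the sector order above):
  C_11 = (1.00)(0.70) − (-0.15)(-0.05) = 0.6925
  C_12 = −[(-0.20)(0.70) − (-0.15)(-0.30)] = 0.1850
  C_13 = (-0.20)(-0.05) − (1.00)(-0.30) = 0.3100
  C_21 = −[(-0.15)(0.70) − (-0.05)(-0.05)] = 0.1075
  C_22 = (0.80)(0.70) − (-0.05)(-0.30) = 0.5450
  C_23 = −[(0.80)(-0.05) − (-0.15)(-0.30)] = 0.0850
  C_31 = (-0.15)(-0.15) − (-0.05)(1.00) = 0.0725
  C_32 = −[(0.80)(-0.15) − (-0.05)(-0.20)] = 0.1300
  C_33 = (0.80)(1.00) − (-0.15)(-0.20) = 0.7700
det(I−A) = Σ_j (I−A)_1j·C_1j = (0.80)(0.6925) + (-0.15)(0.1850) + (-0.05)(0.3100) = 0.51075
adj(I−A) = Cᵀ =
  [ 0.6925   0.1075   0.0725]
  [ 0.1850   0.5450   0.1300]
  [ 0.3100   0.0850   0.7700]
(I − A)⁻¹ = adj(I−A) / det(I−A) ≈
  [   1.3558     0.2105     0.1419]
  [   0.3622     1.0671     0.2545]
  [   0.6070     0.1664     1.5076]
Δx = (I − A)⁻¹ Δd with Δd having +120 in the Sector 1 component and 0 elsewhere.
So Δx_2 = L_21 · (+120), where L_21 = adj(I−A)_21 / det(I−A) = 0.1850 / 0.51075.
Δx_2 = 0.1850 × (+120) / 0.51075 = 22.20 / 0.51075 ≈ 43.465.

Δx_2 = 43.465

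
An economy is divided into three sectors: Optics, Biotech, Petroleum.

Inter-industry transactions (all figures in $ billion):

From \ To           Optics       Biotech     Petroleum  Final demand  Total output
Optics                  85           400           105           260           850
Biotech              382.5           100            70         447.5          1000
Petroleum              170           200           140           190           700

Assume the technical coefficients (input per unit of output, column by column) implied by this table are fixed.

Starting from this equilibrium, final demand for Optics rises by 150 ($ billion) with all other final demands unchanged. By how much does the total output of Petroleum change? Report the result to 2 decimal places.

Technical coefficients a_ij = z_ij / X_j:
  a_OO = 85/850 = 0.10, a_BO = 382.5/850 = 0.45, a_PO = 170/850 = 0.20
  a_OB = 400/1000 = 0.40, a_BB = 100/1000 = 0.10, a_PB = 200/1000 = 0.20
  a_OP = 105/700 = 0.15, a_BP = 70/700 = 0.10, a_PP = 140/700 = 0.20
I − A =
  [   0.90    -0.40    -0.15]
  [  -0.45     0.90    -0.10]
  [  -0.20    -0.20     0.80]
Cofactors of I−A, C_ij = (−1)^(i+j)·(minor ij) (rows/columns in the sector order above):
  C_11 = (0.90)(0.80) − (-0.10)(-0.20) = 0.7000
  C_12 = −[(-0.45)(0.80) − (-0.10)(-0.20)] = 0.3800
  C_13 = (-0.45)(-0.20) − (0.90)(-0.20) = 0.2700
  C_21 = −[(-0.40)(0.80) − (-0.15)(-0.20)] = 0.3500
  C_22 = (0.90)(0.80) − (-0.15)(-0.20) = 0.6900
  C_23 = −[(0.90)(-0.20) − (-0.40)(-0.20)] = 0.2600
  C_31 = (-0.40)(-0.10) − (-0.15)(0.90) = 0.1750
  C_32 = −[(0.90)(-0.10) − (-0.15)(-0.45)] = 0.1575
  C_33 = (0.90)(0.90) − (-0.40)(-0.45) = 0.6300
det(I−A) = Σ_j (I−A)_1j·C_1j = (0.90)(0.7000) + (-0.40)(0.3800) + (-0.15)(0.2700) = 0.4375
adj(I−A) = Cᵀ =
  [ 0.7000   0.3500   0.1750]
  [ 0.3800   0.6900   0.1575]
  [ 0.2700   0.2600   0.6300]
(I − A)⁻¹ = adj(I−A) / det(I−A) ≈
  [   1.6000     0.8000     0.4000]
  [   0.8686     1.5771     0.3600]
  [   0.6171     0.5943     1.4400]
Δx = (I − A)⁻¹ Δd with Δd having +150 in the Optics component and 0 elsewhere.
So Δx_P = L_PO · (+150), where L_PO = adj(I−A)_PO / det(I−A) = 0.2700 / 0.4375.
Δx_P = 0.2700 × (+150) / 0.4375 = 40.50 / 0.4375 ≈ 92.57.

Δx_P = 92.57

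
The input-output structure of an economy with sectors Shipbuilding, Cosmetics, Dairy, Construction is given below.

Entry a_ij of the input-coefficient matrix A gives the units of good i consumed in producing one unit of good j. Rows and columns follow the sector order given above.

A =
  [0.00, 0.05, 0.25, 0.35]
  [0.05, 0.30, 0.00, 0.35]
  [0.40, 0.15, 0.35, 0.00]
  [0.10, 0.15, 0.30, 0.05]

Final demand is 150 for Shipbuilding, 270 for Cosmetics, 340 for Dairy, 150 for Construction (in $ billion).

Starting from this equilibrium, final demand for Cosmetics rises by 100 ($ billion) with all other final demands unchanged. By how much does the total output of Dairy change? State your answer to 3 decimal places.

Δx_3 = 66.778

I − A =
  [   1.00    -0.05    -0.25    -0.35]
  [  -0.05     0.70     0.00    -0.35]
  [  -0.40    -0.15     0.65     0.00]
  [  -0.10    -0.15    -0.30     0.95]
Compute the cofactors C_ij = (−1)^(i+j)·(3×3 minor ij) of I−A; the adjugate is their transpose:
adj(I−A) = Cᵀ =
  [ 0.382375   0.116375   0.231875   0.183750]
  [ 0.095625   0.457750   0.130875   0.203875]
  [ 0.257375   0.177250   0.581250   0.160125]
  [ 0.136625   0.140500   0.228625   0.381500]
det(I−A) = Σ_j (I−A)_1j·C_1j = (1.00)(0.382375) + (-0.05)(0.095625) + (-0.25)(0.257375) + (-0.35)(0.136625) = 0.26543125
(I − A)⁻¹ = adj(I−A) / det(I−A) ≈
  [   1.4406     0.4384     0.8736     0.6923]
  [   0.3603     1.7246     0.4931     0.7681]
  [   0.9696     0.6678     2.1898     0.6033]
  [   0.5147     0.5293     0.8613     1.4373]
Δx = (I − A)⁻¹ Δd with Δd having +100 in the Cosmetics component and 0 elsewhere.
So Δx_3 = L_32 · (+100), where L_32 = adj(I−A)_32 / det(I−A) = 0.177250 / 0.26543125.
Δx_3 = 0.177250 × (+100) / 0.26543125 = 17.725 / 0.26543125 ≈ 66.778.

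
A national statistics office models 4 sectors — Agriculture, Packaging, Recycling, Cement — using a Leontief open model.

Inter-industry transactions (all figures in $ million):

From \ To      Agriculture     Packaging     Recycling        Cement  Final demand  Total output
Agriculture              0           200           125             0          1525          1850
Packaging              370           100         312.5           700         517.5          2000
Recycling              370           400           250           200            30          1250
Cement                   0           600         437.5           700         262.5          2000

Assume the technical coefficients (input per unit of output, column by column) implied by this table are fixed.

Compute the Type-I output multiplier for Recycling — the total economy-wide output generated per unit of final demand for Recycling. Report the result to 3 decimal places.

m_R = 4.530

Technical coefficients a_ij = z_ij / X_j:
  a_AA = 0/1850 = 0.00, a_PA = 370/1850 = 0.20, a_RA = 370/1850 = 0.20, a_CA = 0/1850 = 0.00
  a_AP = 200/2000 = 0.10, a_PP = 100/2000 = 0.05, a_RP = 400/2000 = 0.20, a_CP = 600/2000 = 0.30
  a_AR = 125/1250 = 0.10, a_PR = 312.5/1250 = 0.25, a_RR = 250/1250 = 0.20, a_CR = 437.5/1250 = 0.35
  a_AC = 0/2000 = 0.00, a_PC = 700/2000 = 0.35, a_RC = 200/2000 = 0.10, a_CC = 700/2000 = 0.35
I − A =
  [   1.00    -0.10    -0.10     0.00]
  [  -0.20     0.95    -0.25    -0.35]
  [  -0.20    -0.20     0.80    -0.10]
  [   0.00    -0.30    -0.35     0.65]
Compute the cofactors C_ij = (−1)^(i+j)·(3×3 minor ij) of I−A; the adjugate is their transpose:
adj(I−A) = Cᵀ =
  [ 0.31225   0.06450   0.07975   0.04700]
  [ 0.15400   0.47200   0.29800   0.30000]
  [ 0.13450   0.17300   0.49950   0.17000]
  [ 0.14350   0.31100   0.40650   0.66600]
det(I−A) = Σ_j (I−A)_1j·C_1j = (1.00)(0.31225) + (-0.10)(0.15400) + (-0.10)(0.13450) + (0.00)(0.14350) = 0.2834
(I − A)⁻¹ = adj(I−A) / det(I−A) ≈
  [   1.1018     0.2276     0.2814     0.1658]
  [   0.5434     1.6655     1.0515     1.0586]
  [   0.4746     0.6104     1.7625     0.5999]
  [   0.5064     1.0974     1.4344     2.3500]
The output multiplier for sector j is the column-j sum of the Leontief inverse (I − A)⁻¹ = adj(I−A) / det(I−A).
Column R of adj(I−A): (0.07975, 0.29800, 0.49950, 0.40650); det(I−A) = 0.2834.
m_R = (0.07975 + 0.29800 + 0.49950 + 0.40650) / 0.2834 = 1.28375 / 0.2834 ≈ 4.530.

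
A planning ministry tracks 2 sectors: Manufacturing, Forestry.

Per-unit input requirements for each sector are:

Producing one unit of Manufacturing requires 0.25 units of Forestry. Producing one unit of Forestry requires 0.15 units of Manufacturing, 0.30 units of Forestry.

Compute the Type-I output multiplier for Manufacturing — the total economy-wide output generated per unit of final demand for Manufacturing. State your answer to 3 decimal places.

m_M = 1.434

I − A =
  [   1.00    -0.15]
  [  -0.25     0.70]
det(I−A) = (1.00)(0.70) − (-0.15)(-0.25) = 0.6625
adj(I−A) = [[0.70, 0.15], [0.25, 1.00]]
(I − A)⁻¹ = adj(I−A) / det(I−A) ≈
  [   1.0566     0.2264]
  [   0.3774     1.5094]
The output multiplier for sector j is the column-j sum of the Leontief inverse (I − A)⁻¹ = adj(I−A) / det(I−A).
Column M of adj(I−A): (0.70, 0.25); det(I−A) = 0.6625.
m_M = (0.70 + 0.25) / 0.6625 = 0.95 / 0.6625 ≈ 1.434.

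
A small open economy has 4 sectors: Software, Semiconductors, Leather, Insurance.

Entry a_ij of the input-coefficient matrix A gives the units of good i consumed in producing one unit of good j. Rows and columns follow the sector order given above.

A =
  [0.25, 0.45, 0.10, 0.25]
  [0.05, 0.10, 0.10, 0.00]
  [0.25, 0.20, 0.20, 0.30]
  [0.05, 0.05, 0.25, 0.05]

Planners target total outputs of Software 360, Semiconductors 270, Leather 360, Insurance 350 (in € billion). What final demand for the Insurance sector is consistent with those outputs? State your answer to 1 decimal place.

I − A =
  [   0.75    -0.45    -0.10    -0.25]
  [  -0.05     0.90    -0.10     0.00]
  [  -0.25    -0.20     0.80    -0.30]
  [  -0.05    -0.05    -0.25     0.95]
d = (I − A) x:
  d_1 = (+0.75)·360 + (-0.45)·270 + (-0.10)·360 + (-0.25)·350 = 25.0
  d_2 = (-0.05)·360 + (+0.90)·270 + (-0.10)·360 + (+0.00)·350 = 189.0
  d_3 = (-0.25)·360 + (-0.20)·270 + (+0.80)·360 + (-0.30)·350 = 39.0
  d_4 = (-0.05)·360 + (-0.05)·270 + (-0.25)·360 + (+0.95)·350 = 211.0

d_4 = 211.0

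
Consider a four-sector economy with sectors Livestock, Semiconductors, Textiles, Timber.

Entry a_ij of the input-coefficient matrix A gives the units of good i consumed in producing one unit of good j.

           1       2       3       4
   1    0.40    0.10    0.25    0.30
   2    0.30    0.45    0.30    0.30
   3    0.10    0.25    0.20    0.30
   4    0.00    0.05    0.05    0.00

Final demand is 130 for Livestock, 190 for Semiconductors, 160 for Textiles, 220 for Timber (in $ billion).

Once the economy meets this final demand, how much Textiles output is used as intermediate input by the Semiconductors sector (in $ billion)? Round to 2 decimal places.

I − A =
  [   0.60    -0.10    -0.25    -0.30]
  [  -0.30     0.55    -0.30    -0.30]
  [  -0.10    -0.25     0.80    -0.30]
  [   0.00    -0.05    -0.05     1.00]
Compute the cofactors C_ij = (−1)^(i+j)·(3×3 minor ij) of I−A; the adjugate is their transpose:
adj(I−A) = Cᵀ =
  [ 0.33650   0.16050   0.17800   0.20250]
  [ 0.26700   0.44450   0.26850   0.29400]
  [ 0.13300   0.17050   0.28650   0.17700]
  [ 0.02000   0.03075   0.02775   0.15950]
det(I−A) = Σ_j (I−A)_1j·C_1j = (0.60)(0.33650) + (-0.10)(0.26700) + (-0.25)(0.13300) + (-0.30)(0.02000) = 0.13595
(I − A)⁻¹ = adj(I−A) / det(I−A) ≈
  [   2.4752     1.1806     1.3093     1.4895]
  [   1.9640     3.2696     1.9750     2.1626]
  [   0.9783     1.2541     2.1074     1.3019]
  [   0.1471     0.2262     0.2041     1.1732]
First solve x = (I − A)⁻¹ d = adj(I−A)·d / det(I−A); in particular x_2 = (0.26700·130 + 0.44450·190 + 0.26850·160 + 0.29400·220) / 0.13595 = 226.805 / 0.13595 ≈ 1668.2972.
Intermediate flow from 3 to 2: z_32 = a_32 · x_2 = 0.25 × 226.805 / 0.13595 = 56.70125 / 0.13595 ≈ 417.07.

z_32 = 417.07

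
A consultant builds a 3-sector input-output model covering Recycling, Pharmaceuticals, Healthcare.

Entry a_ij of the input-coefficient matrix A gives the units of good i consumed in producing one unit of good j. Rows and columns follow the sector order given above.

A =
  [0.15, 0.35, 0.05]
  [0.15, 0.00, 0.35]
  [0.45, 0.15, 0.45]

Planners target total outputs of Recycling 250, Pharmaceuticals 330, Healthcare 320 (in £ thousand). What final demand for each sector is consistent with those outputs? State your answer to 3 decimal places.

d_1 = 81.000, d_2 = 180.500, d_3 = 14.000

I − A =
  [   0.85    -0.35    -0.05]
  [  -0.15     1.00    -0.35]
  [  -0.45    -0.15     0.55]
d = (I − A) x:
  d_1 = (+0.85)·250 + (-0.35)·330 + (-0.05)·320 = 81.000
  d_2 = (-0.15)·250 + (+1.00)·330 + (-0.35)·320 = 180.500
  d_3 = (-0.45)·250 + (-0.15)·330 + (+0.55)·320 = 14.000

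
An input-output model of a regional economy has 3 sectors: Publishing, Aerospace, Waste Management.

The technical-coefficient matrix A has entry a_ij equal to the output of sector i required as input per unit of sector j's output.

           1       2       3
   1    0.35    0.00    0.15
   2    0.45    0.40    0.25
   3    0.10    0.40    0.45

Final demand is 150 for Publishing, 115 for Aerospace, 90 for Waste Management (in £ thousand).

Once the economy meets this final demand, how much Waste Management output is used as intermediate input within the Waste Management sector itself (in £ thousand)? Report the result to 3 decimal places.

I − A =
  [   0.65     0.00    -0.15]
  [  -0.45     0.60    -0.25]
  [  -0.10    -0.40     0.55]
Cofactors of I−A, C_ij = (−1)^(i+j)·(minor ij) (rows/columns in the sector order above):
  C_11 = (0.60)(0.55) − (-0.25)(-0.40) = 0.2300
  C_12 = −[(-0.45)(0.55) − (-0.25)(-0.10)] = 0.2725
  C_13 = (-0.45)(-0.40) − (0.60)(-0.10) = 0.2400
  C_21 = −[(0.00)(0.55) − (-0.15)(-0.40)] = 0.0600
  C_22 = (0.65)(0.55) − (-0.15)(-0.10) = 0.3425
  C_23 = −[(0.65)(-0.40) − (0.00)(-0.10)] = 0.2600
  C_31 = (0.00)(-0.25) − (-0.15)(0.60) = 0.0900
  C_32 = −[(0.65)(-0.25) − (-0.15)(-0.45)] = 0.2300
  C_33 = (0.65)(0.60) − (0.00)(-0.45) = 0.3900
det(I−A) = Σ_j (I−A)_1j·C_1j = (0.65)(0.2300) + (0.00)(0.2725) + (-0.15)(0.2400) = 0.1135
adj(I−A) = Cᵀ =
  [ 0.2300   0.0600   0.0900]
  [ 0.2725   0.3425   0.2300]
  [ 0.2400   0.2600   0.3900]
(I − A)⁻¹ = adj(I−A) / det(I−A) ≈
  [   2.0264     0.5286     0.7930]
  [   2.4009     3.0176     2.0264]
  [   2.1145     2.2907     3.4361]
First solve x = (I − A)⁻¹ d = adj(I−A)·d / det(I−A); in particular x_3 = (0.2400·150 + 0.2600·115 + 0.3900·90) / 0.1135 = 101.00 / 0.1135 ≈ 889.86784.
Intermediate flow from 3 to 3: z_33 = a_33 · x_3 = 0.45 × 101.00 / 0.1135 = 45.45 / 0.1135 ≈ 400.441.

z_33 = 400.441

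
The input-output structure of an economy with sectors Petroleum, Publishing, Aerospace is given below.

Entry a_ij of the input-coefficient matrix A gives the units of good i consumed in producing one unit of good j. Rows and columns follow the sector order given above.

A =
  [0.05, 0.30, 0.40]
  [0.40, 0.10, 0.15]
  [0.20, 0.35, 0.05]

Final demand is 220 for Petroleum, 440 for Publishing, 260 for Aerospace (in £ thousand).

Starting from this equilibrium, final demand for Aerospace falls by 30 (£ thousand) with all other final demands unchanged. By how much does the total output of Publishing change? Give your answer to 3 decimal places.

I − A =
  [   0.95    -0.30    -0.40]
  [  -0.40     0.90    -0.15]
  [  -0.20    -0.35     0.95]
Cofactors of I−A, C_ij = (−1)^(i+j)·(minor ij) (rows/columns in the sector order above):
  C_11 = (0.90)(0.95) − (-0.15)(-0.35) = 0.8025
  C_12 = −[(-0.40)(0.95) − (-0.15)(-0.20)] = 0.4100
  C_13 = (-0.40)(-0.35) − (0.90)(-0.20) = 0.3200
  C_21 = −[(-0.30)(0.95) − (-0.40)(-0.35)] = 0.4250
  C_22 = (0.95)(0.95) − (-0.40)(-0.20) = 0.8225
  C_23 = −[(0.95)(-0.35) − (-0.30)(-0.20)] = 0.3925
  C_31 = (-0.30)(-0.15) − (-0.40)(0.90) = 0.4050
  C_32 = −[(0.95)(-0.15) − (-0.40)(-0.40)] = 0.3025
  C_33 = (0.95)(0.90) − (-0.30)(-0.40) = 0.7350
det(I−A) = Σ_j (I−A)_1j·C_1j = (0.95)(0.8025) + (-0.30)(0.4100) + (-0.40)(0.3200) = 0.511375
adj(I−A) = Cᵀ =
  [ 0.8025   0.4250   0.4050]
  [ 0.4100   0.8225   0.3025]
  [ 0.3200   0.3925   0.7350]
(I − A)⁻¹ = adj(I−A) / det(I−A) ≈
  [   1.5693     0.8311     0.7920]
  [   0.8018     1.6084     0.5915]
  [   0.6258     0.7675     1.4373]
Δx = (I − A)⁻¹ Δd with Δd having -30 in the Aerospace component and 0 elsewhere.
So Δx_2 = L_23 · (-30), where L_23 = adj(I−A)_23 / det(I−A) = 0.3025 / 0.511375.
Δx_2 = 0.3025 × (-30) / 0.511375 = -9.075 / 0.511375 ≈ -17.746.

Δx_2 = -17.746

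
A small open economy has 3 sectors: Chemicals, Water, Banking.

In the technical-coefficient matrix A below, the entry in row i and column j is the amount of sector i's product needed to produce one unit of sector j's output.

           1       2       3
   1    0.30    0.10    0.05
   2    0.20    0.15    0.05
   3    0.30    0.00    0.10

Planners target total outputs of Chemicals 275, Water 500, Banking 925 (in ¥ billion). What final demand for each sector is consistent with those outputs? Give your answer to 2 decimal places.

d_1 = 96.25, d_2 = 323.75, d_3 = 750.00

I − A =
  [   0.70    -0.10    -0.05]
  [  -0.20     0.85    -0.05]
  [  -0.30     0.00     0.90]
d = (I − A) x:
  d_1 = (+0.70)·275 + (-0.10)·500 + (-0.05)·925 = 96.25
  d_2 = (-0.20)·275 + (+0.85)·500 + (-0.05)·925 = 323.75
  d_3 = (-0.30)·275 + (+0.00)·500 + (+0.90)·925 = 750.00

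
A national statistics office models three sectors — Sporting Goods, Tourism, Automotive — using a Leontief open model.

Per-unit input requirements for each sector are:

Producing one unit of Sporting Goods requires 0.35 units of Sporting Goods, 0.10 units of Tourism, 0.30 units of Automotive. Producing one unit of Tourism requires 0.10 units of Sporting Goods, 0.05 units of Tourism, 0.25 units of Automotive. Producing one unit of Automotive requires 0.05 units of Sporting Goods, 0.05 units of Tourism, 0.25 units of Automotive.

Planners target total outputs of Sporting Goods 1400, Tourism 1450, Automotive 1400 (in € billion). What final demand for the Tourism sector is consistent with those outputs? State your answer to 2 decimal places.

I − A =
  [   0.65    -0.10    -0.05]
  [  -0.10     0.95    -0.05]
  [  -0.30    -0.25     0.75]
d = (I − A) x:
  d_S = (+0.65)·1400 + (-0.10)·1450 + (-0.05)·1400 = 695.00
  d_T = (-0.10)·1400 + (+0.95)·1450 + (-0.05)·1400 = 1167.50
  d_A = (-0.30)·1400 + (-0.25)·1450 + (+0.75)·1400 = 267.50

d_T = 1167.50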